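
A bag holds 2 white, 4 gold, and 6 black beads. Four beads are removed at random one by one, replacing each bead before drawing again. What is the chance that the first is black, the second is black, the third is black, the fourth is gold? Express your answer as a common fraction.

Multiply the conditional probability of each draw in order, with replacement (the composition resets each draw).
P = (6/12) · (6/12) · (6/12) · (4/12) = 1/24 ≈ 0.0417.

1/24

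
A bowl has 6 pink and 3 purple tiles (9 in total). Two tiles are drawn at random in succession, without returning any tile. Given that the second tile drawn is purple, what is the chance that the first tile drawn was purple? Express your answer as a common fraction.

P(first=purple and the second tile drawn is purple) = (3/9)·(2/8) = 1/12.
P(the second tile drawn is purple) = Σ over first color = 1/4 + 1/12 = 1/3.
By Bayes, P(first=purple | the second tile drawn is purple) = 1/12 / 1/3 = 1/4 ≈ 0.2500.

1/4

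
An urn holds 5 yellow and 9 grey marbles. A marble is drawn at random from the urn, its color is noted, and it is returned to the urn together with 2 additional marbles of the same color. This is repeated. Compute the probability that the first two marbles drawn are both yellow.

5/32

After a yellow draw the urn holds 7 yellow out of 16.
P = (5/14)·(7/16) = 5/32 ≈ 0.1562.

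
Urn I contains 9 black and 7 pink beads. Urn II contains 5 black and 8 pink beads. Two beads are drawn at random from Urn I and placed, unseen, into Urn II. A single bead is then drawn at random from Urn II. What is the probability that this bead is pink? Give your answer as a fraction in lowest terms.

71/120

Condition on how many of the transferred beads are pink (from Urn I: 7 pink of 16; then Urn II has 15 total).
  0 pink: C(7,0)C(9,2)/C(16,2) = 3/10; then P = 8/15
  1 pink: C(7,1)C(9,1)/C(16,2) = 21/40; then P = 9/15
  2 pink: C(7,2)C(9,0)/C(16,2) = 7/40; then P = 10/15
P(pink from Urn II) = 71/120 ≈ 0.5917.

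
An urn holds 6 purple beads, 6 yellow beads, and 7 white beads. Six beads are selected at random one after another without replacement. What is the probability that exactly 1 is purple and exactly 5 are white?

Unordered draws without replacement: count favorable combinations over C(19,6).
Favorable = C(6,1) · C(6,0) · C(7,5) = 126; total = C(19,6) = 27132.
P = 126/27132 = 3/646 ≈ 0.0046.

3/646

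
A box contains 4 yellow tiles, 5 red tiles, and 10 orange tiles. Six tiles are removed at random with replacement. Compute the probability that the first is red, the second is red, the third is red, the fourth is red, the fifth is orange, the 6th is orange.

Multiply the conditional probability of each draw in order, with replacement (the composition resets each draw).
P = (5/19) · (5/19) · (5/19) · (5/19) · (10/19) · (10/19) = 62500/47045881 ≈ 0.0013.

62500/47045881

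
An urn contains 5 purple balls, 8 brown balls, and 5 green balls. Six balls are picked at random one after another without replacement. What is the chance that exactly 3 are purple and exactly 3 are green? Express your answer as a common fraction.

Unordered draws without replacement: count favorable combinations over C(18,6).
Favorable = C(5,3) · C(8,0) · C(5,3) = 100; total = C(18,6) = 18564.
P = 100/18564 = 25/4641 ≈ 0.0054.

25/4641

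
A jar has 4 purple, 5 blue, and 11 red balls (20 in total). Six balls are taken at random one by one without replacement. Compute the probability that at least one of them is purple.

Use the complement: P(at least one purple) = 1 − P(no purple).
P(none) = C(16,6)/C(20,6) = 8008/38760.
So P = 1 − 8008/38760 = 3844/4845 ≈ 0.7934.

3844/4845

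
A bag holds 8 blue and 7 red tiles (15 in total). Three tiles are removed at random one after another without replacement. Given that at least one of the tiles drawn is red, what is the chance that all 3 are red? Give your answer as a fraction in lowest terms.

P(all 3 red) = C(7,3)/C(15,3) = 1/13; P(at least one red) = 1 − C(8,3)/C(15,3) = 57/65.
Since 'all 3 red' ⊆ 'at least one red', P(all 3 | at least one) = 1/13 / 57/65 = 5/57 ≈ 0.0877.

5/57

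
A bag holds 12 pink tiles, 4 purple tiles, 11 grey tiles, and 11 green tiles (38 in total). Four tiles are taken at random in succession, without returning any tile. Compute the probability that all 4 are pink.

33/4921

Unordered draws without replacement: count favorable combinations over C(38,4).
Favorable = C(12,4) · C(4,0) · C(11,0) · C(11,0) = 495; total = C(38,4) = 73815.
P = 495/73815 = 33/4921 ≈ 0.0067.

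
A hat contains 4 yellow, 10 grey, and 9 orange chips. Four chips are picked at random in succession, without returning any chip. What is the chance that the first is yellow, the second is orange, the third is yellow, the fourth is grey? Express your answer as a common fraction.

Multiply the conditional probability of each draw in order, without replacement, so each draw removes one from its color and from the total.
P = (4/23) · (9/22) · (3/21) · (10/20) = 9/1771 ≈ 0.0051.

9/1771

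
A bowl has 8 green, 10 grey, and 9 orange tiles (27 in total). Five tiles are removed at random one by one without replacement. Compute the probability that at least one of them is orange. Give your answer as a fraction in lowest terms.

4009/4485

Use the complement: P(at least one orange) = 1 − P(no orange).
P(none) = C(18,5)/C(27,5) = 8568/80730.
So P = 1 − 8568/80730 = 4009/4485 ≈ 0.8939.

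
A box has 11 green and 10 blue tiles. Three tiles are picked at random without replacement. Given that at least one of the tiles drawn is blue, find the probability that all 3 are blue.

P(all 3 blue) = C(10,3)/C(21,3) = 12/133; P(at least one blue) = 1 − C(11,3)/C(21,3) = 233/266.
Since 'all 3 blue' ⊆ 'at least one blue', P(all 3 | at least one) = 12/133 / 233/266 = 24/233 ≈ 0.1030.

24/233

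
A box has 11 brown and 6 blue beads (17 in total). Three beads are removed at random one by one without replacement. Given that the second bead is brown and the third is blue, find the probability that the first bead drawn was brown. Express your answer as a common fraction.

2/3

P(first=brown and the second bead is brown and the third is blue) = (11/17)·(10/16)·(6/15) = 11/68.
P(E) = Σ over first color = 11/68 + 11/136 = 33/136.
By Bayes, P(first=brown | E) = 11/68 / 33/136 = 2/3 ≈ 0.6667.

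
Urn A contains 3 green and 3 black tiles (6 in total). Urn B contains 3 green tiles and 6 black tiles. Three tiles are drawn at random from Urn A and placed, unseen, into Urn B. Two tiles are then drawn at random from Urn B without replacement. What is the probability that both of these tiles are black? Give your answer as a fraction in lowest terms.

Condition on how many of the transferred tiles are black (from Urn A: 3 black of 6; then Urn B has 12 total).
  0 black: C(3,0)C(3,3)/C(6,3) = 1/20; then P = C(6,2)/C(12,2) = 5/22
  1 black: C(3,1)C(3,2)/C(6,3) = 9/20; then P = C(7,2)/C(12,2) = 7/22
  2 black: C(3,2)C(3,1)/C(6,3) = 9/20; then P = C(8,2)/C(12,2) = 14/33
  3 black: C(3,3)C(3,0)/C(6,3) = 1/20; then P = C(9,2)/C(12,2) = 6/11
P(both black) = 41/110 ≈ 0.3727.

41/110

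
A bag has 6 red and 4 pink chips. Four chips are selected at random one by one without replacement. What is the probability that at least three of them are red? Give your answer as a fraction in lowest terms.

19/42

Sum the hypergeometric tail for j = 3,…,4 red chips.
Favorable = C(6,3)·C(4,1) + C(6,4)·C(4,0) = 95; total = C(10,4) = 210.
P = 95/210 = 19/42 ≈ 0.4524.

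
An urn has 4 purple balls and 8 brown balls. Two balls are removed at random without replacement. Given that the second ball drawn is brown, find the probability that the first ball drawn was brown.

7/11

P(first=brown and the second ball drawn is brown) = (8/12)·(7/11) = 14/33.
P(the second ball drawn is brown) = Σ over first color = 8/33 + 14/33 = 2/3.
By Bayes, P(first=brown | the second ball drawn is brown) = 14/33 / 2/3 = 7/11 ≈ 0.6364.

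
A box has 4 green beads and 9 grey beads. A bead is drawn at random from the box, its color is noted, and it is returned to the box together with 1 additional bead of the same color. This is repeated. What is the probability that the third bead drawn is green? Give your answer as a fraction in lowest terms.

4/13

Sum over the four possibilities for the first two draws (green/not-green each), tracking how the green count and total change by +1 per draw.
P(third is green) = 4/13 ≈ 0.3077. (In a Pólya urn every draw has the same marginal probability 4/13.)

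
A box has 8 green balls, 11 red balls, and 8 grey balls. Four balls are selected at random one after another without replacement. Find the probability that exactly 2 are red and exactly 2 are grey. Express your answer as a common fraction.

154/1755

Unordered draws without replacement: count favorable combinations over C(27,4).
Favorable = C(8,0) · C(11,2) · C(8,2) = 1540; total = C(27,4) = 17550.
P = 1540/17550 = 154/1755 ≈ 0.0877.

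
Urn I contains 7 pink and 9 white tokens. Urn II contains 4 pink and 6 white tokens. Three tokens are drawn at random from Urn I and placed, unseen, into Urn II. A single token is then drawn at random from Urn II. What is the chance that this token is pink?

85/208

Condition on how many of the transferred tokens are pink (from Urn I: 7 pink of 16; then Urn II has 13 total).
  0 pink: C(7,0)C(9,3)/C(16,3) = 3/20; then P = 4/13
  1 pink: C(7,1)C(9,2)/C(16,3) = 9/20; then P = 5/13
  2 pink: C(7,2)C(9,1)/C(16,3) = 27/80; then P = 6/13
  3 pink: C(7,3)C(9,0)/C(16,3) = 1/16; then P = 7/13
P(pink from Urn II) = 85/208 ≈ 0.4087.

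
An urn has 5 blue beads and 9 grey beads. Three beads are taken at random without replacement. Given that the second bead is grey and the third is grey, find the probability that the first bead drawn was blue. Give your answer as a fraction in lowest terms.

5/12

P(first=blue and the second bead is grey and the third is grey) = (5/14)·(9/13)·(8/12) = 15/91.
P(E) = Σ over first color = 15/91 + 3/13 = 36/91.
By Bayes, P(first=blue | E) = 15/91 / 36/91 = 5/12 ≈ 0.4167.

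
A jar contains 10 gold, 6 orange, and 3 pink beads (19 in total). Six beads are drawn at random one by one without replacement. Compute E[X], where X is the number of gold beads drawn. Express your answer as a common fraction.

60/19

By linearity of expectation, E[X] = Σ P(draw i is gold); by symmetry each draw (even without replacement) has P(gold) = 10/19.
E[X] = 6 · 10/19 = 60/19 ≈ 3.1579.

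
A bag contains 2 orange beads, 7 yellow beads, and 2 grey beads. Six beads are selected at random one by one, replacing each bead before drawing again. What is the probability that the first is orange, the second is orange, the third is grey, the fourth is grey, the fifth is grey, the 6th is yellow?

224/1771561

Multiply the conditional probability of each draw in order, with replacement (the composition resets each draw).
P = (2/11) · (2/11) · (2/11) · (2/11) · (2/11) · (7/11) = 224/1771561 ≈ 0.0001.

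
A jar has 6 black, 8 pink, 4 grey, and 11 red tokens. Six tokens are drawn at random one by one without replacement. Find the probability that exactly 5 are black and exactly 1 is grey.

2/39585

Unordered draws without replacement: count favorable combinations over C(29,6).
Favorable = C(6,5) · C(8,0) · C(4,1) · C(11,0) = 24; total = C(29,6) = 475020.
P = 24/475020 = 2/39585 ≈ 0.0001.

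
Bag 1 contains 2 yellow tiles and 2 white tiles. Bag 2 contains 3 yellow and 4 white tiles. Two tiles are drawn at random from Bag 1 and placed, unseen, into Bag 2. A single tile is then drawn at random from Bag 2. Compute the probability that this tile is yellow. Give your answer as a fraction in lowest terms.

Condition on how many of the transferred tiles are yellow (from Bag 1: 2 yellow of 4; then Bag 2 has 9 total).
  0 yellow: C(2,0)C(2,2)/C(4,2) = 1/6; then P = 3/9
  1 yellow: C(2,1)C(2,1)/C(4,2) = 2/3; then P = 4/9
  2 yellow: C(2,2)C(2,0)/C(4,2) = 1/6; then P = 5/9
P(yellow from Bag 2) = 4/9 ≈ 0.4444.

4/9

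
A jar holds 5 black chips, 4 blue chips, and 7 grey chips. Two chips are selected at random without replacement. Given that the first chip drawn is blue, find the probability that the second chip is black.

After removing 1 blue, the jar has 5 black out of 15 remaining.
P(second is black | given) = 5/15 = 1/3 ≈ 0.3333.

1/3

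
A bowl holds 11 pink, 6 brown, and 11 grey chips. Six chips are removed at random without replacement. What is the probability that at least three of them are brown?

Sum the hypergeometric tail for j = 3,…,6 brown chips.
Favorable = C(6,3)·C(22,3) + C(6,4)·C(22,2) + C(6,5)·C(22,1) + C(6,6)·C(22,0) = 34398; total = C(28,6) = 376740.
P = 34398/376740 = 21/230 ≈ 0.0913.

21/230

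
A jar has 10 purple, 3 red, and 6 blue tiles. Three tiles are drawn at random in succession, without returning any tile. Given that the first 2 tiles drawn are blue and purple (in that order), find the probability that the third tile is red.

After removing 1 purple, 1 blue, the jar has 3 red out of 17 remaining.
P(third is red | given) = 3/17 ≈ 0.1765.

3/17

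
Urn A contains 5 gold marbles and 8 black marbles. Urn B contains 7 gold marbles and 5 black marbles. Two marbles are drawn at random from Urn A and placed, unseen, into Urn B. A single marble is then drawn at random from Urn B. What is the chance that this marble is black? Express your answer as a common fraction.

Condition on how many of the transferred marbles are black (from Urn A: 8 black of 13; then Urn B has 14 total).
  0 black: C(8,0)C(5,2)/C(13,2) = 5/39; then P = 5/14
  1 black: C(8,1)C(5,1)/C(13,2) = 20/39; then P = 6/14
  2 black: C(8,2)C(5,0)/C(13,2) = 14/39; then P = 7/14
P(black from Urn B) = 81/182 ≈ 0.4451.

81/182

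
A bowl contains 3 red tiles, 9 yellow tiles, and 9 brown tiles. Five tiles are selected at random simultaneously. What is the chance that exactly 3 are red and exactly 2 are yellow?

4/2261

Unordered draws without replacement: count favorable combinations over C(21,5).
Favorable = C(3,3) · C(9,2) · C(9,0) = 36; total = C(21,5) = 20349.
P = 36/20349 = 4/2261 ≈ 0.0018.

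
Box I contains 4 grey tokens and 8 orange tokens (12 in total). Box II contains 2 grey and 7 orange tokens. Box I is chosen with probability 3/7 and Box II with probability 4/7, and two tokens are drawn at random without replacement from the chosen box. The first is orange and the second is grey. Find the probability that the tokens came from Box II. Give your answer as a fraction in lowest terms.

77/149

P(E | Box I) = 8/33; P(E | Box II) = 7/36.
P(E) = 3/7·8/33 + 4/7·7/36 = 149/693.
By Bayes' rule, P(Box II | E) = 1/9 / 149/693 = 77/149 ≈ 0.5168.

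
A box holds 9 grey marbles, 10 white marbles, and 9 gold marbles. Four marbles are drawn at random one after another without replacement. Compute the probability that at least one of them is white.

387/455

Use the complement: P(at least one white) = 1 − P(no white).
P(none) = C(18,4)/C(28,4) = 3060/20475.
So P = 1 − 3060/20475 = 387/455 ≈ 0.8505.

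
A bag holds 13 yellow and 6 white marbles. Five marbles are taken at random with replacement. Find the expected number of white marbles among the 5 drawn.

By linearity of expectation, E[X] = Σ P(draw i is white); each independent draw has P(white) = 6/19.
E[X] = 5 · 6/19 = 30/19 ≈ 1.5789.

30/19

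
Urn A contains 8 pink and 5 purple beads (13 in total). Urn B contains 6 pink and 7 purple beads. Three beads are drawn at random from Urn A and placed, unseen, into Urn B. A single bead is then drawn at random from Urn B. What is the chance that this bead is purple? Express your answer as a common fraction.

53/104

Condition on how many of the transferred beads are purple (from Urn A: 5 purple of 13; then Urn B has 16 total).
  0 purple: C(5,0)C(8,3)/C(13,3) = 28/143; then P = 7/16
  1 purple: C(5,1)C(8,2)/C(13,3) = 70/143; then P = 8/16
  2 purple: C(5,2)C(8,1)/C(13,3) = 40/143; then P = 9/16
  3 purple: C(5,3)C(8,0)/C(13,3) = 5/143; then P = 10/16
P(purple from Urn B) = 53/104 ≈ 0.5096.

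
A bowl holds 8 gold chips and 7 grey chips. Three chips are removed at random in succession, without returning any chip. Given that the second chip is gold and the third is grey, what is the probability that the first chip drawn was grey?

P(first=grey and the second chip is gold and the third is grey) = (7/15)·(8/14)·(6/13) = 8/65.
P(E) = Σ over first color = 28/195 + 8/65 = 4/15.
By Bayes, P(first=grey | E) = 8/65 / 4/15 = 6/13 ≈ 0.4615.

6/13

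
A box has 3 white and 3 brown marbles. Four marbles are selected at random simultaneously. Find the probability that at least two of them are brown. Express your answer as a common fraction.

4/5

Sum the hypergeometric tail for j = 2,…,3 brown marbles.
Favorable = C(3,2)·C(3,2) + C(3,3)·C(3,1) = 12; total = C(6,4) = 15.
P = 12/15 = 4/5 ≈ 0.8000.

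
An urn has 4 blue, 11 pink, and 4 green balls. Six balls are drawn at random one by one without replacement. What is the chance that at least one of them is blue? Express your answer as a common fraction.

Use the complement: P(at least one blue) = 1 − P(no blue).
P(none) = C(15,6)/C(19,6) = 5005/27132.
So P = 1 − 5005/27132 = 3161/3876 ≈ 0.8155.

3161/3876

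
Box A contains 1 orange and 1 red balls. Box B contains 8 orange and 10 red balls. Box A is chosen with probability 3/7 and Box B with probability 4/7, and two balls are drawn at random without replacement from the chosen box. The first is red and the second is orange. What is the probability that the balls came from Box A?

459/779

P(E | Box A) = 1/2; P(E | Box B) = 40/153.
P(E) = 3/7·1/2 + 4/7·40/153 = 779/2142.
By Bayes' rule, P(Box A | E) = 3/14 / 779/2142 = 459/779 ≈ 0.5892.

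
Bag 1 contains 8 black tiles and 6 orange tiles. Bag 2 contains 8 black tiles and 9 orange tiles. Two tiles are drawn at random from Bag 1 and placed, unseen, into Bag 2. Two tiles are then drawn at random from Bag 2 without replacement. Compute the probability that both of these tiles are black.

Condition on how many of the transferred tiles are black (from Bag 1: 8 black of 14; then Bag 2 has 19 total).
  0 black: C(8,0)C(6,2)/C(14,2) = 15/91; then P = C(8,2)/C(19,2) = 28/171
  1 black: C(8,1)C(6,1)/C(14,2) = 48/91; then P = C(9,2)/C(19,2) = 4/19
  2 black: C(8,2)C(6,0)/C(14,2) = 4/13; then P = C(10,2)/C(19,2) = 5/19
P(both black) = 1136/5187 ≈ 0.2190.

1136/5187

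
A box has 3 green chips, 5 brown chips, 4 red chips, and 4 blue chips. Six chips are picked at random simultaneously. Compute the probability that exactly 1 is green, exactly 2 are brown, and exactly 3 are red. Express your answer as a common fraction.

15/1001

Unordered draws without replacement: count favorable combinations over C(16,6).
Favorable = C(3,1) · C(5,2) · C(4,3) · C(4,0) = 120; total = C(16,6) = 8008.
P = 120/8008 = 15/1001 ≈ 0.0150.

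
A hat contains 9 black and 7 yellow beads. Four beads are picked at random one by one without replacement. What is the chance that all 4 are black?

9/130

Multiply the conditional probability of each draw in order, without replacement, so each draw removes one from its color and from the total.
P = (9/16) · (8/15) · (7/14) · (6/13) = 9/130 ≈ 0.0692.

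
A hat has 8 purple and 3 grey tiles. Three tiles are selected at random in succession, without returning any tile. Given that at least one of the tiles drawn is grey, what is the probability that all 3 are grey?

1/109

P(all 3 grey) = C(3,3)/C(11,3) = 1/165; P(at least one grey) = 1 − C(8,3)/C(11,3) = 109/165.
Since 'all 3 grey' ⊆ 'at least one grey', P(all 3 | at least one) = 1/165 / 109/165 = 1/109 ≈ 0.0092.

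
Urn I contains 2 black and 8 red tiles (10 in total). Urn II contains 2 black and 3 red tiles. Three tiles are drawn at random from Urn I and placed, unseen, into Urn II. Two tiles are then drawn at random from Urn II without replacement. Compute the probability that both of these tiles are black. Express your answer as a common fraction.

Condition on how many of the transferred tiles are black (from Urn I: 2 black of 10; then Urn II has 8 total).
  0 black: C(2,0)C(8,3)/C(10,3) = 7/15; then P = C(2,2)/C(8,2) = 1/28
  1 black: C(2,1)C(8,2)/C(10,3) = 7/15; then P = C(3,2)/C(8,2) = 3/28
  2 black: C(2,2)C(8,1)/C(10,3) = 1/15; then P = C(4,2)/C(8,2) = 3/14
P(both black) = 17/210 ≈ 0.0810.

17/210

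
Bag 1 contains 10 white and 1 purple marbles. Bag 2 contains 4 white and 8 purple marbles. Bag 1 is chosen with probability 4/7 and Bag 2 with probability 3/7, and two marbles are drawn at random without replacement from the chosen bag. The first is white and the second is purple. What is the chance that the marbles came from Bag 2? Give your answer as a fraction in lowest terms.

2/3

P(E | Bag 1) = 1/11; P(E | Bag 2) = 8/33.
P(E) = 4/7·1/11 + 3/7·8/33 = 12/77.
By Bayes' rule, P(Bag 2 | E) = 8/77 / 12/77 = 2/3 ≈ 0.6667.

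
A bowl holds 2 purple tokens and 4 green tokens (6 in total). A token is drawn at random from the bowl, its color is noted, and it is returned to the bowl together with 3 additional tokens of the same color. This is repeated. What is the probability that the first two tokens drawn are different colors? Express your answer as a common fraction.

8/27

Either purple then green, or green then purple; after the first draw the total is 9.
P = (2/6)·(4/9) + (4/6)·(2/9) = 8/27 ≈ 0.2963.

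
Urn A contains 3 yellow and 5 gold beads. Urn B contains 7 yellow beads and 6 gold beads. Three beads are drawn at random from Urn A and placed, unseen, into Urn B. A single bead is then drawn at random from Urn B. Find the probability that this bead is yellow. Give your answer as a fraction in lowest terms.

Condition on how many of the transferred beads are yellow (from Urn A: 3 yellow of 8; then Urn B has 16 total).
  0 yellow: C(3,0)C(5,3)/C(8,3) = 5/28; then P = 7/16
  1 yellow: C(3,1)C(5,2)/C(8,3) = 15/28; then P = 8/16
  2 yellow: C(3,2)C(5,1)/C(8,3) = 15/56; then P = 9/16
  3 yellow: C(3,3)C(5,0)/C(8,3) = 1/56; then P = 10/16
P(yellow from Urn B) = 65/128 ≈ 0.5078.

65/128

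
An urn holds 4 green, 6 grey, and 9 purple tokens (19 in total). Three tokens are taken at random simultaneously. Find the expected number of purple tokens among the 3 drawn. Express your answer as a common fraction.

By linearity of expectation, E[X] = Σ P(draw i is purple); by symmetry each draw (even without replacement) has P(purple) = 9/19.
E[X] = 3 · 9/19 = 27/19 ≈ 1.4211.

27/19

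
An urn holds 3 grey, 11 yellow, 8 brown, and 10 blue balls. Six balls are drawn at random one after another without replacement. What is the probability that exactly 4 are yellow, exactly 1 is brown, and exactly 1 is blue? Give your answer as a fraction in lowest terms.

Unordered draws without replacement: count favorable combinations over C(32,6).
Favorable = C(3,0) · C(11,4) · C(8,1) · C(10,1) = 26400; total = C(32,6) = 906192.
P = 26400/906192 = 550/18879 ≈ 0.0291.

550/18879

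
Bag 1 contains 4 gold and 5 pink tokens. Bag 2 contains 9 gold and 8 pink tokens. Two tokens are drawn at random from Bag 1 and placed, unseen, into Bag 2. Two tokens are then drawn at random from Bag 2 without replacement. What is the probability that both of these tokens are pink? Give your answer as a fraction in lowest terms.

Condition on how many of the transferred tokens are pink (from Bag 1: 5 pink of 9; then Bag 2 has 19 total).
  0 pink: C(5,0)C(4,2)/C(9,2) = 1/6; then P = C(8,2)/C(19,2) = 28/171
  1 pink: C(5,1)C(4,1)/C(9,2) = 5/9; then P = C(9,2)/C(19,2) = 4/19
  2 pink: C(5,2)C(4,0)/C(9,2) = 5/18; then P = C(10,2)/C(19,2) = 5/19
P(both pink) = 223/1026 ≈ 0.2173.

223/1026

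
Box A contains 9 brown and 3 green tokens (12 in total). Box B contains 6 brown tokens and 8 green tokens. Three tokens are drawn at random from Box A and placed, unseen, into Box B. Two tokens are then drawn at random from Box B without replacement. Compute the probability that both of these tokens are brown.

39/176

Condition on how many of the transferred tokens are brown (from Box A: 9 brown of 12; then Box B has 17 total).
  0 brown: C(9,0)C(3,3)/C(12,3) = 1/220; then P = C(6,2)/C(17,2) = 15/136
  1 brown: C(9,1)C(3,2)/C(12,3) = 27/220; then P = C(7,2)/C(17,2) = 21/136
  2 brown: C(9,2)C(3,1)/C(12,3) = 27/55; then P = C(8,2)/C(17,2) = 7/34
  3 brown: C(9,3)C(3,0)/C(12,3) = 21/55; then P = C(9,2)/C(17,2) = 9/34
P(both brown) = 39/176 ≈ 0.2216.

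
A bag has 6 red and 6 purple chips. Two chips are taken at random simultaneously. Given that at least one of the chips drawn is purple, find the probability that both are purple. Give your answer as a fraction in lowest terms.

5/17

P(both purple) = C(6,2)/C(12,2) = 5/22; P(at least one purple) = 1 − C(6,2)/C(12,2) = 17/22.
Since 'both purple' ⊆ 'at least one purple', P(both | at least one) = 5/22 / 17/22 = 5/17 ≈ 0.2941.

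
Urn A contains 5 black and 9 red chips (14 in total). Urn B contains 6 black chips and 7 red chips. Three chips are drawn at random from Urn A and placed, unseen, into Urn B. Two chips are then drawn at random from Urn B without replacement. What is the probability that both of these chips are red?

Condition on how many of the transferred chips are red (from Urn A: 9 red of 14; then Urn B has 16 total).
  0 red: C(9,0)C(5,3)/C(14,3) = 5/182; then P = C(7,2)/C(16,2) = 7/40
  1 red: C(9,1)C(5,2)/C(14,3) = 45/182; then P = C(8,2)/C(16,2) = 7/30
  2 red: C(9,2)C(5,1)/C(14,3) = 45/91; then P = C(9,2)/C(16,2) = 3/10
  3 red: C(9,3)C(5,0)/C(14,3) = 3/13; then P = C(10,2)/C(16,2) = 3/8
P(both red) = 433/1456 ≈ 0.2974.

433/1456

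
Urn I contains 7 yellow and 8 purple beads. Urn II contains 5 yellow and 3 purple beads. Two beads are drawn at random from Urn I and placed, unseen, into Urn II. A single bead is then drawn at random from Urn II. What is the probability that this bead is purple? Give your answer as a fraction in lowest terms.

Condition on how many of the transferred beads are purple (from Urn I: 8 purple of 15; then Urn II has 10 total).
  0 purple: C(8,0)C(7,2)/C(15,2) = 1/5; then P = 3/10
  1 purple: C(8,1)C(7,1)/C(15,2) = 8/15; then P = 4/10
  2 purple: C(8,2)C(7,0)/C(15,2) = 4/15; then P = 5/10
P(purple from Urn II) = 61/150 ≈ 0.4067.

61/150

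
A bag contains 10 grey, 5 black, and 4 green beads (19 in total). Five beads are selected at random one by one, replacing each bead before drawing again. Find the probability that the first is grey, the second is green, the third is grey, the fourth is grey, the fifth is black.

Multiply the conditional probability of each draw in order, with replacement (the composition resets each draw).
P = (10/19) · (4/19) · (10/19) · (10/19) · (5/19) = 20000/2476099 ≈ 0.0081.

20000/2476099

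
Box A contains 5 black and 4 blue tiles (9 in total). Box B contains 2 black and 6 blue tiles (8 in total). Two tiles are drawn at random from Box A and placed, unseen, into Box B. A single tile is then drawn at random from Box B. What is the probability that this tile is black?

14/45

Condition on how many of the transferred tiles are black (from Box A: 5 black of 9; then Box B has 10 total).
  0 black: C(5,0)C(4,2)/C(9,2) = 1/6; then P = 2/10
  1 black: C(5,1)C(4,1)/C(9,2) = 5/9; then P = 3/10
  2 black: C(5,2)C(4,0)/C(9,2) = 5/18; then P = 4/10
P(black from Box B) = 14/45 ≈ 0.3111.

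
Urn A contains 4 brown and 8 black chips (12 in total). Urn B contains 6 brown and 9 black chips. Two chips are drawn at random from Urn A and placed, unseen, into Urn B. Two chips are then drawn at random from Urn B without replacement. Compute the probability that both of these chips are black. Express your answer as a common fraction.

Condition on how many of the transferred chips are black (from Urn A: 8 black of 12; then Urn B has 17 total).
  0 black: C(8,0)C(4,2)/C(12,2) = 1/11; then P = C(9,2)/C(17,2) = 9/34
  1 black: C(8,1)C(4,1)/C(12,2) = 16/33; then P = C(10,2)/C(17,2) = 45/136
  2 black: C(8,2)C(4,0)/C(12,2) = 14/33; then P = C(11,2)/C(17,2) = 55/136
P(both black) = 47/132 ≈ 0.3561.

47/132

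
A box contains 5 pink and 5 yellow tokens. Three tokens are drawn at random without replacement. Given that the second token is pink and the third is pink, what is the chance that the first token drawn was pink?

P(first=pink and the second token is pink and the third is pink) = (5/10)·(4/9)·(3/8) = 1/12.
P(E) = Σ over first color = 1/12 + 5/36 = 2/9.
By Bayes, P(first=pink | E) = 1/12 / 2/9 = 3/8 ≈ 0.3750.

3/8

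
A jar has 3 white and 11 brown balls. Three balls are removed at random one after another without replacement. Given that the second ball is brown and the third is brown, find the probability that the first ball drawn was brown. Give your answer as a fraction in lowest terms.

P(first=brown and the second ball is brown and the third is brown) = (11/14)·(10/13)·(9/12) = 165/364.
P(E) = Σ over first color = 55/364 + 165/364 = 55/91.
By Bayes, P(first=brown | E) = 165/364 / 55/91 = 3/4 ≈ 0.7500.

3/4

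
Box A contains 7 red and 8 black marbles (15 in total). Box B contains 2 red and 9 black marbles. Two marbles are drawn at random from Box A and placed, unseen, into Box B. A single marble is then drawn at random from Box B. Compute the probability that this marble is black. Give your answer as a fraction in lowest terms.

Condition on how many of the transferred marbles are black (from Box A: 8 black of 15; then Box B has 13 total).
  0 black: C(8,0)C(7,2)/C(15,2) = 1/5; then P = 9/13
  1 black: C(8,1)C(7,1)/C(15,2) = 8/15; then P = 10/13
  2 black: C(8,2)C(7,0)/C(15,2) = 4/15; then P = 11/13
P(black from Box B) = 151/195 ≈ 0.7744.

151/195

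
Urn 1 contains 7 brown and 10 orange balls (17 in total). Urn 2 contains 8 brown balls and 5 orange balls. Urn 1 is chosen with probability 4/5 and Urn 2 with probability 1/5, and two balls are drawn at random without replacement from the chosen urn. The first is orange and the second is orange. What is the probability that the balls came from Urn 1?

351/385

P(E | Urn 1) = 45/136; P(E | Urn 2) = 5/39.
P(E) = 4/5·45/136 + 1/5·5/39 = 385/1326.
By Bayes' rule, P(Urn 1 | E) = 9/34 / 385/1326 = 351/385 ≈ 0.9117.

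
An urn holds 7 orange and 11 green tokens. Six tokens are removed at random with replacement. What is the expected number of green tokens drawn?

By linearity of expectation, E[X] = Σ P(draw i is green); each independent draw has P(green) = 11/18.
E[X] = 6 · 11/18 = 11/3 ≈ 3.6667.

11/3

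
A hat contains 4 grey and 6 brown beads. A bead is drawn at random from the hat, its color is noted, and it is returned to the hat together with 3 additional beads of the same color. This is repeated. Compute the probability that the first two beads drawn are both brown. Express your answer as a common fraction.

After a brown draw the hat holds 9 brown out of 13.
P = (6/10)·(9/13) = 27/65 ≈ 0.4154.

27/65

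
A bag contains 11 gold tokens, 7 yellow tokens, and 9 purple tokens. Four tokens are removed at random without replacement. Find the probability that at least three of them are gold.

11/65

Sum the hypergeometric tail for j = 3,…,4 gold tokens.
Favorable = C(11,3)·C(16,1) + C(11,4)·C(16,0) = 2970; total = C(27,4) = 17550.
P = 2970/17550 = 11/65 ≈ 0.1692.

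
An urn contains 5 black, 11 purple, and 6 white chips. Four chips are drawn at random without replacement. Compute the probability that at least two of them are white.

Sum the hypergeometric tail for j = 2,…,4 white chips.
Favorable = C(6,2)·C(16,2) + C(6,3)·C(16,1) + C(6,4)·C(16,0) = 2135; total = C(22,4) = 7315.
P = 2135/7315 = 61/209 ≈ 0.2919.

61/209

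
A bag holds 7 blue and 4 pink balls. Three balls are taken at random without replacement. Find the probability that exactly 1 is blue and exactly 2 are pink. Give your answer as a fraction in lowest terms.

14/55

Unordered draws without replacement: count favorable combinations over C(11,3).
Favorable = C(7,1) · C(4,2) = 42; total = C(11,3) = 165.
P = 42/165 = 14/55 ≈ 0.2545.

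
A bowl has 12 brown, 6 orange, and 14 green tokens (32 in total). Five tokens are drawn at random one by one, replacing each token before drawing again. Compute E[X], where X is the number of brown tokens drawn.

15/8

By linearity of expectation, E[X] = Σ P(draw i is brown); each independent draw has P(brown) = 12/32.
E[X] = 5 · 12/32 = 15/8 ≈ 1.8750.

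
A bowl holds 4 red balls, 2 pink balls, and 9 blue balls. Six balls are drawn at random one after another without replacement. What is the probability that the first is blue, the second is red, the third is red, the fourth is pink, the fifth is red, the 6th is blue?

24/25025

Multiply the conditional probability of each draw in order, without replacement, so each draw removes one from its color and from the total.
P = (9/15) · (4/14) · (3/13) · (2/12) · (2/11) · (8/10) = 24/25025 ≈ 0.0010.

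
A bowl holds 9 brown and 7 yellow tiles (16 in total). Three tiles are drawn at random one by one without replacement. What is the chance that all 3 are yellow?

Unordered draws without replacement: count favorable combinations over C(16,3).
Favorable = C(9,0) · C(7,3) = 35; total = C(16,3) = 560.
P = 35/560 = 1/16 ≈ 0.0625.

1/16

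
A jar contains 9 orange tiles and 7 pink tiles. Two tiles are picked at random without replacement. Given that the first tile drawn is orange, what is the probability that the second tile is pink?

7/15

After removing 1 orange, the jar has 7 pink out of 15 remaining.
P(second is pink | given) = 7/15 ≈ 0.4667.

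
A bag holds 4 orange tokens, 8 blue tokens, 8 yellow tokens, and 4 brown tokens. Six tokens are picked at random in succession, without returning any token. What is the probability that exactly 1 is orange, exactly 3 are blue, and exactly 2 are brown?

Unordered draws without replacement: count favorable combinations over C(24,6).
Favorable = C(4,1) · C(8,3) · C(8,0) · C(4,2) = 1344; total = C(24,6) = 134596.
P = 1344/134596 = 48/4807 ≈ 0.0100.

48/4807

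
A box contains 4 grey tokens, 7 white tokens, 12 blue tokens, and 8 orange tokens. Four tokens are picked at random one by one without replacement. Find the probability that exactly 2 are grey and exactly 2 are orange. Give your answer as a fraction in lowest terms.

Unordered draws without replacement: count favorable combinations over C(31,4).
Favorable = C(4,2) · C(7,0) · C(12,0) · C(8,2) = 168; total = C(31,4) = 31465.
P = 168/31465 = 24/4495 ≈ 0.0053.

24/4495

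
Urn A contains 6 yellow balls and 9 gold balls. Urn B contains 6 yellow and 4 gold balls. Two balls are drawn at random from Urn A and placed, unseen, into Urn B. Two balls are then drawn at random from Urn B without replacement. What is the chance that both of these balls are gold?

13/77

Condition on how many of the transferred balls are gold (from Urn A: 9 gold of 15; then Urn B has 12 total).
  0 gold: C(9,0)C(6,2)/C(15,2) = 1/7; then P = C(4,2)/C(12,2) = 1/11
  1 gold: C(9,1)C(6,1)/C(15,2) = 18/35; then P = C(5,2)/C(12,2) = 5/33
  2 gold: C(9,2)C(6,0)/C(15,2) = 12/35; then P = C(6,2)/C(12,2) = 5/22
P(both gold) = 13/77 ≈ 0.1688.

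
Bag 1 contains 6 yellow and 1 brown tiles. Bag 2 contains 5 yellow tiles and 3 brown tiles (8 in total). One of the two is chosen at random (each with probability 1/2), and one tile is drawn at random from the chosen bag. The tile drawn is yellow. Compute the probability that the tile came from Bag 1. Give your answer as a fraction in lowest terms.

P(yellow | Bag 1) = 6/7; P(yellow | Bag 2) = 5/8.
P(yellow) = 1/2·6/7 + 1/2·5/8 = 83/112.
By Bayes' rule, P(Bag 1 | yellow) = 3/7 / 83/112 = 48/83 ≈ 0.5783.

48/83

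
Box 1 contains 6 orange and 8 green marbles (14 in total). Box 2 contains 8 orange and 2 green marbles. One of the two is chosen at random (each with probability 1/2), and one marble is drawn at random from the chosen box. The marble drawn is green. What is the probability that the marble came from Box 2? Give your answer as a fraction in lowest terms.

7/27

P(green | Box 1) = 4/7; P(green | Box 2) = 1/5.
P(green) = 1/2·4/7 + 1/2·1/5 = 27/70.
By Bayes' rule, P(Box 2 | green) = 1/10 / 27/70 = 7/27 ≈ 0.2593.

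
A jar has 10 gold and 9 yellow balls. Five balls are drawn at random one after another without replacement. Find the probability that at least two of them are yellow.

Sum the hypergeometric tail for j = 2,…,5 yellow balls.
Favorable = C(9,2)·C(10,3) + C(9,3)·C(10,2) + C(9,4)·C(10,1) + C(9,5)·C(10,0) = 9486; total = C(19,5) = 11628.
P = 9486/11628 = 31/38 ≈ 0.8158.

31/38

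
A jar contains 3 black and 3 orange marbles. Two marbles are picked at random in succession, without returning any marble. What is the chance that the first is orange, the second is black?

3/10

Multiply the conditional probability of each draw in order, without replacement, so each draw removes one from its color and from the total.
P = (3/6) · (3/5) = 3/10 ≈ 0.3000.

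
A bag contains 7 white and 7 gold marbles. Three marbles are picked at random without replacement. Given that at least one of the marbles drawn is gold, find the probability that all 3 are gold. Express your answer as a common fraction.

5/47

P(all 3 gold) = C(7,3)/C(14,3) = 5/52; P(at least one gold) = 1 − C(7,3)/C(14,3) = 47/52.
Since 'all 3 gold' ⊆ 'at least one gold', P(all 3 | at least one) = 5/52 / 47/52 = 5/47 ≈ 0.1064.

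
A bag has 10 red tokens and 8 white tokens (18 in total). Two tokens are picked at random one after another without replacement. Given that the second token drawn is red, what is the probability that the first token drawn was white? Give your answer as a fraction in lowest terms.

8/17

P(first=white and the second token drawn is red) = (8/18)·(10/17) = 40/153.
P(the second token drawn is red) = Σ over first color = 5/17 + 40/153 = 5/9.
By Bayes, P(first=white | the second token drawn is red) = 40/153 / 5/9 = 8/17 ≈ 0.4706.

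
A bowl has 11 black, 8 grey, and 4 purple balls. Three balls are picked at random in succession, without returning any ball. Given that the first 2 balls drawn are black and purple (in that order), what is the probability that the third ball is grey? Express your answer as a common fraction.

8/21

After removing 1 black, 1 purple, the bowl has 8 grey out of 21 remaining.
P(third is grey | given) = 8/21 ≈ 0.3810.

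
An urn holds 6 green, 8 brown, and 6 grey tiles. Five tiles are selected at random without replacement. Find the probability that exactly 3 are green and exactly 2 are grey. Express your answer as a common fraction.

25/1292

Unordered draws without replacement: count favorable combinations over C(20,5).
Favorable = C(6,3) · C(8,0) · C(6,2) = 300; total = C(20,5) = 15504.
P = 300/15504 = 25/1292 ≈ 0.0193.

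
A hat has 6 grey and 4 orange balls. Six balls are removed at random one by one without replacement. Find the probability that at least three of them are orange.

19/42

Sum the hypergeometric tail for j = 3,…,4 orange balls.
Favorable = C(4,3)·C(6,3) + C(4,4)·C(6,2) = 95; total = C(10,6) = 210.
P = 95/210 = 19/42 ≈ 0.4524.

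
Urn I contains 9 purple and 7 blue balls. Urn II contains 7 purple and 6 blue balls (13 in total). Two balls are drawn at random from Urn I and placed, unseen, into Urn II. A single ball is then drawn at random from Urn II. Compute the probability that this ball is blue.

11/24

Condition on how many of the transferred balls are blue (from Urn I: 7 blue of 16; then Urn II has 15 total).
  0 blue: C(7,0)C(9,2)/C(16,2) = 3/10; then P = 6/15
  1 blue: C(7,1)C(9,1)/C(16,2) = 21/40; then P = 7/15
  2 blue: C(7,2)C(9,0)/C(16,2) = 7/40; then P = 8/15
P(blue from Urn II) = 11/24 ≈ 0.4583.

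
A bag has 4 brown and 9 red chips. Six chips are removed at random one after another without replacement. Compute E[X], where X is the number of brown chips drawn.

By linearity of expectation, E[X] = Σ P(draw i is brown); by symmetry each draw (even without replacement) has P(brown) = 4/13.
E[X] = 6 · 4/13 = 24/13 ≈ 1.8462.

24/13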